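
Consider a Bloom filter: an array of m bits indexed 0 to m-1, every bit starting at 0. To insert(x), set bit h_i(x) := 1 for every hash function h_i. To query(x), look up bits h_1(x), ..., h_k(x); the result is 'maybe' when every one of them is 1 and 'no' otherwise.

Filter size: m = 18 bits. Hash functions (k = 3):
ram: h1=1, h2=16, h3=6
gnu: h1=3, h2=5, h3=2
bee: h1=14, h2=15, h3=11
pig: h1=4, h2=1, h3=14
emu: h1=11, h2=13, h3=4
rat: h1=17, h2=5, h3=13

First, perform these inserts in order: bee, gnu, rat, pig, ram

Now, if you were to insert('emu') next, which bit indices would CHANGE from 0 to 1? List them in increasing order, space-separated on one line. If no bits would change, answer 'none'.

Answer: none

Derivation:
Start: bits=000000000000000000
After insert 'bee': sets bits 11 14 15 -> bits=000000000001001100
After insert 'gnu': sets bits 2 3 5 -> bits=001101000001001100
After insert 'rat': sets bits 5 13 17 -> bits=001101000001011101
After insert 'pig': sets bits 1 4 14 -> bits=011111000001011101
After insert 'ram': sets bits 1 6 16 -> bits=011111100001011111
insert 'emu' would touch bits 4 11 13; currently bit4=1, bit11=1, bit13=1
Bits that are 0 among those (would change 0->1): none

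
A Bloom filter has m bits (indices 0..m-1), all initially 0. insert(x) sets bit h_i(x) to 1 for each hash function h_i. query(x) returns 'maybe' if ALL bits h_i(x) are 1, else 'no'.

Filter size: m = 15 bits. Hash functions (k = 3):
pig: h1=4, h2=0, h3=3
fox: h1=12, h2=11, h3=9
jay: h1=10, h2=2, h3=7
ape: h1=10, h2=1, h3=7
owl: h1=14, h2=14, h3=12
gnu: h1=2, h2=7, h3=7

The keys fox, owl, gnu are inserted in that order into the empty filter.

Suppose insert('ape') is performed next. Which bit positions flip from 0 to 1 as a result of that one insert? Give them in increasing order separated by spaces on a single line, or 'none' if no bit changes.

Answer: 1 10

Derivation:
Start: bits=000000000000000
After insert 'fox': sets bits 9 11 12 -> bits=000000000101100
After insert 'owl': sets bits 12 14 -> bits=000000000101101
After insert 'gnu': sets bits 2 7 -> bits=001000010101101
insert 'ape' would touch bits 1 7 10; currently bit1=0, bit7=1, bit10=0
Bits that are 0 among those (would change 0->1): 1 10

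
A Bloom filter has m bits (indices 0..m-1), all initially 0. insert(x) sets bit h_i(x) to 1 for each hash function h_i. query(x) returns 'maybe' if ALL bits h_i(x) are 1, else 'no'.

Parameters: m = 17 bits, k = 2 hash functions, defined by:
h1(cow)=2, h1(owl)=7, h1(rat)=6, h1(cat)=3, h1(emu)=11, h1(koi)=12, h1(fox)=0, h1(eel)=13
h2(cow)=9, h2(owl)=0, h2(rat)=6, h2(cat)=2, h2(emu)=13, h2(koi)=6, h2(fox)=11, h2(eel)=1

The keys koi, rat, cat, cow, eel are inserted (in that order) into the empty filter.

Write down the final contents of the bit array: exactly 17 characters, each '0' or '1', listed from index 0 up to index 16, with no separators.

Start: bits=00000000000000000
After insert 'koi': sets bits 6 12 -> bits=00000010000010000
After insert 'rat': sets bits 6 -> bits=00000010000010000
After insert 'cat': sets bits 2 3 -> bits=00110010000010000
After insert 'cow': sets bits 2 9 -> bits=00110010010010000
After insert 'eel': sets bits 1 13 -> bits=01110010010011000

Answer: 01110010010011000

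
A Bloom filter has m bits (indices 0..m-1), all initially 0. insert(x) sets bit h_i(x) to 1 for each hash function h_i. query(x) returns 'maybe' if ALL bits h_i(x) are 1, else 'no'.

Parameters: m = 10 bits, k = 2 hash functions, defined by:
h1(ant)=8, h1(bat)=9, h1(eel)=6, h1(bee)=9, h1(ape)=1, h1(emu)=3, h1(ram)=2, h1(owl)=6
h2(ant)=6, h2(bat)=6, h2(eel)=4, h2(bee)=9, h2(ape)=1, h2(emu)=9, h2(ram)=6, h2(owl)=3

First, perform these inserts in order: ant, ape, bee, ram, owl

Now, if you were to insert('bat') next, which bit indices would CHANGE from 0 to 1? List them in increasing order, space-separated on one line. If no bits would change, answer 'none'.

Answer: none

Derivation:
Start: bits=0000000000
After insert 'ant': sets bits 6 8 -> bits=0000001010
After insert 'ape': sets bits 1 -> bits=0100001010
After insert 'bee': sets bits 9 -> bits=0100001011
After insert 'ram': sets bits 2 6 -> bits=0110001011
After insert 'owl': sets bits 3 6 -> bits=0111001011
insert 'bat' would touch bits 6 9; currently bit6=1, bit9=1
Bits that are 0 among those (would change 0->1): none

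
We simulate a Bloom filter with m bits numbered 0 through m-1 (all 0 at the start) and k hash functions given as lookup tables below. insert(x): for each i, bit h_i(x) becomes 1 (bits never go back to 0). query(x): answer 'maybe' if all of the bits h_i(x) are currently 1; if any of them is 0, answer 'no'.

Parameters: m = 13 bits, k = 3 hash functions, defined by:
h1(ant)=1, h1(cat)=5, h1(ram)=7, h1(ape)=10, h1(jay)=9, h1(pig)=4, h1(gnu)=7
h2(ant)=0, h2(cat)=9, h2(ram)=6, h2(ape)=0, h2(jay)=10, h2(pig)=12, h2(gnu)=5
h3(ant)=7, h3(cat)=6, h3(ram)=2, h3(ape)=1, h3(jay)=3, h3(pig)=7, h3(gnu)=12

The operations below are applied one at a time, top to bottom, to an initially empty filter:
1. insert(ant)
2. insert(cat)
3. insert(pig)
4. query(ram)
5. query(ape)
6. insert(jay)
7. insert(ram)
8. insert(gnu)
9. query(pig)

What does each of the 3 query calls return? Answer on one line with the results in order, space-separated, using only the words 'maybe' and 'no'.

Answer: no no maybe

Derivation:
Start: bits=0000000000000
Op 1: insert ant -> sets bits 0 1 7 -> bits=1100000100000
Op 2: insert cat -> sets bits 5 6 9 -> bits=1100011101000
Op 3: insert pig -> sets bits 4 7 12 -> bits=1100111101001
Op 4: query ram -> checks bit2=0, bit6=1, bit7=1 (has a 0) -> no
Op 5: query ape -> checks bit0=1, bit1=1, bit10=0 (has a 0) -> no
Op 6: insert jay -> sets bits 3 9 10 -> bits=1101111101101
Op 7: insert ram -> sets bits 2 6 7 -> bits=1111111101101
Op 8: insert gnu -> sets bits 5 7 12 -> bits=1111111101101
Op 9: query pig -> checks bit4=1, bit7=1, bit12=1 (all 1) -> maybe
Query results in order: no no maybe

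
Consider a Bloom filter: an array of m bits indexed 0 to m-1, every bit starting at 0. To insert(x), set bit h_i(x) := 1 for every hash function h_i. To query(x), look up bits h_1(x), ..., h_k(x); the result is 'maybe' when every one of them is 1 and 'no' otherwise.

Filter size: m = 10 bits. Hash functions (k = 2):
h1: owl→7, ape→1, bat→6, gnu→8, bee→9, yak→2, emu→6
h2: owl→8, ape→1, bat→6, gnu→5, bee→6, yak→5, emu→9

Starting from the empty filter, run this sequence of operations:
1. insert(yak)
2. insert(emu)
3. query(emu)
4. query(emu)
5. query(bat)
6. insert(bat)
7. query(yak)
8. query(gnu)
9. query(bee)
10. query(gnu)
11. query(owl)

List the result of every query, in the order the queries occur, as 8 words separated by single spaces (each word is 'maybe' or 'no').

Start: bits=0000000000
Op 1: insert yak -> sets bits 2 5 -> bits=0010010000
Op 2: insert emu -> sets bits 6 9 -> bits=0010011001
Op 3: query emu -> checks bit6=1, bit9=1 (all 1) -> maybe
Op 4: query emu -> checks bit6=1, bit9=1 (all 1) -> maybe
Op 5: query bat -> checks bit6=1 (all 1) -> maybe
Op 6: insert bat -> sets bits 6 -> bits=0010011001
Op 7: query yak -> checks bit2=1, bit5=1 (all 1) -> maybe
Op 8: query gnu -> checks bit5=1, bit8=0 (has a 0) -> no
Op 9: query bee -> checks bit6=1, bit9=1 (all 1) -> maybe
Op 10: query gnu -> checks bit5=1, bit8=0 (has a 0) -> no
Op 11: query owl -> checks bit7=0, bit8=0 (has a 0) -> no
Query results in order: maybe maybe maybe maybe no maybe no no

Answer: maybe maybe maybe maybe no maybe no no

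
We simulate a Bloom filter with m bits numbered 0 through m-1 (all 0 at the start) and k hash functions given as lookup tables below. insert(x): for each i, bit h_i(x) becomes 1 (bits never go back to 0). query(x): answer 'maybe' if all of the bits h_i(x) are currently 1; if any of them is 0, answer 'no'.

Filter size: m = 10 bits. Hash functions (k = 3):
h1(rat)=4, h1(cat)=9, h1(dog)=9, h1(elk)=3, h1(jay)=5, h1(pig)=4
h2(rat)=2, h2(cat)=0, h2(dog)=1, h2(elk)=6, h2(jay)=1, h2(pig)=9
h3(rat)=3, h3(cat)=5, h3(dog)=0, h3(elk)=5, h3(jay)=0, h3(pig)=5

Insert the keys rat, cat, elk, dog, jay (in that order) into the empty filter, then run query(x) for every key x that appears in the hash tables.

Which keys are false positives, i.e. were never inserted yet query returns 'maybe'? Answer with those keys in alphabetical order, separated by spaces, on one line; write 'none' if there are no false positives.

Answer: pig

Derivation:
Start: bits=0000000000
After insert 'rat': sets bits 2 3 4 -> bits=0011100000
After insert 'cat': sets bits 0 5 9 -> bits=1011110001
After insert 'elk': sets bits 3 5 6 -> bits=1011111001
After insert 'dog': sets bits 0 1 9 -> bits=1111111001
After insert 'jay': sets bits 0 1 5 -> bits=1111111001
Not inserted: pig — query each against bits=1111111001:
query pig: checks bit4=1, bit5=1, bit9=1 (all 1) -> maybe => FALSE POSITIVE
False positives (alphabetical): pig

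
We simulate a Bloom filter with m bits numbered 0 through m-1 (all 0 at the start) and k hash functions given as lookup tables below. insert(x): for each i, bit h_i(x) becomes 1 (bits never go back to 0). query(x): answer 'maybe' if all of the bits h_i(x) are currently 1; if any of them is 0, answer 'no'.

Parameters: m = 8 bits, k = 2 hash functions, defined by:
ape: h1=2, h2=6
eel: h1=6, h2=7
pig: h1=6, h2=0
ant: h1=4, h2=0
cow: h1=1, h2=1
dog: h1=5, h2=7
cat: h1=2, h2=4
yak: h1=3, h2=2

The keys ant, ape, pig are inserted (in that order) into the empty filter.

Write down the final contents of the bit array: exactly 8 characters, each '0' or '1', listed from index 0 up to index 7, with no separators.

Start: bits=00000000
After insert 'ant': sets bits 0 4 -> bits=10001000
After insert 'ape': sets bits 2 6 -> bits=10101010
After insert 'pig': sets bits 0 6 -> bits=10101010

Answer: 10101010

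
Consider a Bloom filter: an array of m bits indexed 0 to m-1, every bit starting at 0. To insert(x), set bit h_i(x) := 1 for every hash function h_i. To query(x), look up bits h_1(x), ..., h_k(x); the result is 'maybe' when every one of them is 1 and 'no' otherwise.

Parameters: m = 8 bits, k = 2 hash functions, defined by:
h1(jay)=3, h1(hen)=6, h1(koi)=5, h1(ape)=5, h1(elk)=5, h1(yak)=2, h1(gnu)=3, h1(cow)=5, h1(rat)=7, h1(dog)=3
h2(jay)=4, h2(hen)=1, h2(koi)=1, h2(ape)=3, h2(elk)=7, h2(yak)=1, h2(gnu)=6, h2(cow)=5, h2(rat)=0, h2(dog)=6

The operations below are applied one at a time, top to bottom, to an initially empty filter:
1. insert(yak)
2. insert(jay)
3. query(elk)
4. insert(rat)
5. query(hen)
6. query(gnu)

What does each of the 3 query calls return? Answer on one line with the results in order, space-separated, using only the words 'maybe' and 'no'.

Start: bits=00000000
Op 1: insert yak -> sets bits 1 2 -> bits=01100000
Op 2: insert jay -> sets bits 3 4 -> bits=01111000
Op 3: query elk -> checks bit5=0, bit7=0 (has a 0) -> no
Op 4: insert rat -> sets bits 0 7 -> bits=11111001
Op 5: query hen -> checks bit1=1, bit6=0 (has a 0) -> no
Op 6: query gnu -> checks bit3=1, bit6=0 (has a 0) -> no
Query results in order: no no no

Answer: no no no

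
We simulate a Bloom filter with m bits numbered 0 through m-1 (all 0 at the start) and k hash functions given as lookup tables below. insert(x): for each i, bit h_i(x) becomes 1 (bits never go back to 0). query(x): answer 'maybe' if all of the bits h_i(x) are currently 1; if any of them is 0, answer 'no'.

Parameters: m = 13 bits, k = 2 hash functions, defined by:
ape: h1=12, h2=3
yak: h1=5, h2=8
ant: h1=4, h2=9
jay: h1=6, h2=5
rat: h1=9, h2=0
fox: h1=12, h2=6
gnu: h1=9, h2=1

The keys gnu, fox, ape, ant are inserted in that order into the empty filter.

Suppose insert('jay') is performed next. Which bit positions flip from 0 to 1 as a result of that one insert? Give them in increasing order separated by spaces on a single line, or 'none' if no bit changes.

Answer: 5

Derivation:
Start: bits=0000000000000
After insert 'gnu': sets bits 1 9 -> bits=0100000001000
After insert 'fox': sets bits 6 12 -> bits=0100001001001
After insert 'ape': sets bits 3 12 -> bits=0101001001001
After insert 'ant': sets bits 4 9 -> bits=0101101001001
insert 'jay' would touch bits 5 6; currently bit5=0, bit6=1
Bits that are 0 among those (would change 0->1): 5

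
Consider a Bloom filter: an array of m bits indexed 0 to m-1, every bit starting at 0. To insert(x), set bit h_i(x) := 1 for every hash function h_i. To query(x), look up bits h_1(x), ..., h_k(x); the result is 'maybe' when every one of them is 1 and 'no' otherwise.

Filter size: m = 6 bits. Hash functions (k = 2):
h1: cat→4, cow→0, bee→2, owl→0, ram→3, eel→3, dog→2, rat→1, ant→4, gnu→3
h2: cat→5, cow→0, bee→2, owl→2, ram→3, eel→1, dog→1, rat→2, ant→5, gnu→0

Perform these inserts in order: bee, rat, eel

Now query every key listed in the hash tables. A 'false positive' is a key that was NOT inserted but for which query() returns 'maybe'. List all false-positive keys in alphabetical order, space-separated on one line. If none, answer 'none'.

Answer: dog ram

Derivation:
Start: bits=000000
After insert 'bee': sets bits 2 -> bits=001000
After insert 'rat': sets bits 1 2 -> bits=011000
After insert 'eel': sets bits 1 3 -> bits=011100
Not inserted: ant cat cow dog gnu owl ram — query each against bits=011100:
query ant: checks bit4=0, bit5=0 (has a 0) -> no => not a false positive
query cat: checks bit4=0, bit5=0 (has a 0) -> no => not a false positive
query cow: checks bit0=0 (has a 0) -> no => not a false positive
query dog: checks bit1=1, bit2=1 (all 1) -> maybe => FALSE POSITIVE
query gnu: checks bit0=0, bit3=1 (has a 0) -> no => not a false positive
query owl: checks bit0=0, bit2=1 (has a 0) -> no => not a false positive
query ram: checks bit3=1 (all 1) -> maybe => FALSE POSITIVE
False positives (alphabetical): dog ram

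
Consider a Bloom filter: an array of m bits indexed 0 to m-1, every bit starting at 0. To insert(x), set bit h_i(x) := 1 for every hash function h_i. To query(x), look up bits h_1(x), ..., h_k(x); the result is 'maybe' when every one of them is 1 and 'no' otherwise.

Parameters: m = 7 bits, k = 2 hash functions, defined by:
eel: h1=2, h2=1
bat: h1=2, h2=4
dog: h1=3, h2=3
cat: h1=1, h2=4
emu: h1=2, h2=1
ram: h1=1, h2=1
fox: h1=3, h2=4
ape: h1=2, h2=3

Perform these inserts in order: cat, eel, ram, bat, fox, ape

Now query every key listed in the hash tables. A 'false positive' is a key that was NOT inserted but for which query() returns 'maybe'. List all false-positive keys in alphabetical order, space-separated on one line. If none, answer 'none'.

Answer: dog emu

Derivation:
Start: bits=0000000
After insert 'cat': sets bits 1 4 -> bits=0100100
After insert 'eel': sets bits 1 2 -> bits=0110100
After insert 'ram': sets bits 1 -> bits=0110100
After insert 'bat': sets bits 2 4 -> bits=0110100
After insert 'fox': sets bits 3 4 -> bits=0111100
After insert 'ape': sets bits 2 3 -> bits=0111100
Not inserted: dog emu — query each against bits=0111100:
query dog: checks bit3=1 (all 1) -> maybe => FALSE POSITIVE
query emu: checks bit1=1, bit2=1 (all 1) -> maybe => FALSE POSITIVE
False positives (alphabetical): dog emu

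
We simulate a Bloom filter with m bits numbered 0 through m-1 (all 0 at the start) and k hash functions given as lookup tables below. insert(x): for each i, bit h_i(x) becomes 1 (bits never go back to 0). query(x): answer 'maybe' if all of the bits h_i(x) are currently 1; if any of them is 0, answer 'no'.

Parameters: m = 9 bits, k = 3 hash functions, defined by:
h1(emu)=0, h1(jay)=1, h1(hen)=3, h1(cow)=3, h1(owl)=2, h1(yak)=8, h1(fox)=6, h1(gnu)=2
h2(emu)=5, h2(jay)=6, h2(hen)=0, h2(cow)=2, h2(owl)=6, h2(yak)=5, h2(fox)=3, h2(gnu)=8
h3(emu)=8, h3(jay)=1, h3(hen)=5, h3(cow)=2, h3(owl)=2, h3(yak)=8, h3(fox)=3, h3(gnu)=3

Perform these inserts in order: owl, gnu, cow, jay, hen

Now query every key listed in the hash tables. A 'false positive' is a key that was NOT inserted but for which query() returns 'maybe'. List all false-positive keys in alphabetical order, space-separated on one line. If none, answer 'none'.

Answer: emu fox yak

Derivation:
Start: bits=000000000
After insert 'owl': sets bits 2 6 -> bits=001000100
After insert 'gnu': sets bits 2 3 8 -> bits=001100101
After insert 'cow': sets bits 2 3 -> bits=001100101
After insert 'jay': sets bits 1 6 -> bits=011100101
After insert 'hen': sets bits 0 3 5 -> bits=111101101
Not inserted: emu fox yak — query each against bits=111101101:
query emu: checks bit0=1, bit5=1, bit8=1 (all 1) -> maybe => FALSE POSITIVE
query fox: checks bit3=1, bit6=1 (all 1) -> maybe => FALSE POSITIVE
query yak: checks bit5=1, bit8=1 (all 1) -> maybe => FALSE POSITIVE
False positives (alphabetical): emu fox yak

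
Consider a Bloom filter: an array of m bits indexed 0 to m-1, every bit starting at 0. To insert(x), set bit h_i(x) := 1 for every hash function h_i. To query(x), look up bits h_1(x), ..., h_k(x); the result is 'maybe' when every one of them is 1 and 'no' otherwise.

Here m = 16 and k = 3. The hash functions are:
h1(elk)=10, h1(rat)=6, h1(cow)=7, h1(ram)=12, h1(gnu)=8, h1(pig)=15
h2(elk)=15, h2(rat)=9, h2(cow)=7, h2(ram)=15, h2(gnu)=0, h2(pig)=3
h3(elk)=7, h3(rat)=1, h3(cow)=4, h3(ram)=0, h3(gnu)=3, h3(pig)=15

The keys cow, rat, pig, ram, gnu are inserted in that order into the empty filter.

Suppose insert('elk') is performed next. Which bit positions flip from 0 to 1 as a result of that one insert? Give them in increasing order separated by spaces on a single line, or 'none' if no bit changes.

Start: bits=0000000000000000
After insert 'cow': sets bits 4 7 -> bits=0000100100000000
After insert 'rat': sets bits 1 6 9 -> bits=0100101101000000
After insert 'pig': sets bits 3 15 -> bits=0101101101000001
After insert 'ram': sets bits 0 12 15 -> bits=1101101101001001
After insert 'gnu': sets bits 0 3 8 -> bits=1101101111001001
insert 'elk' would touch bits 7 10 15; currently bit7=1, bit10=0, bit15=1
Bits that are 0 among those (would change 0->1): 10

Answer: 10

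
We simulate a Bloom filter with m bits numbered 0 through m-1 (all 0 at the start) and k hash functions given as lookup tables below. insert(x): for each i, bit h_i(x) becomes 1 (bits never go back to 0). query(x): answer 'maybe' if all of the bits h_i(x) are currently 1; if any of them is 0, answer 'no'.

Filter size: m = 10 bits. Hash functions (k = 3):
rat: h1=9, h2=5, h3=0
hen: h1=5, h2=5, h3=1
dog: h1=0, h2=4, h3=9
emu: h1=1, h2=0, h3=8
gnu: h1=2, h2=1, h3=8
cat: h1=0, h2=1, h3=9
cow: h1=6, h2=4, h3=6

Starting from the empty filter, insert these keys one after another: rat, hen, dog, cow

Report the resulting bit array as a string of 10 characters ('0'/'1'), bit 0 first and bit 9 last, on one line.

Start: bits=0000000000
After insert 'rat': sets bits 0 5 9 -> bits=1000010001
After insert 'hen': sets bits 1 5 -> bits=1100010001
After insert 'dog': sets bits 0 4 9 -> bits=1100110001
After insert 'cow': sets bits 4 6 -> bits=1100111001

Answer: 1100111001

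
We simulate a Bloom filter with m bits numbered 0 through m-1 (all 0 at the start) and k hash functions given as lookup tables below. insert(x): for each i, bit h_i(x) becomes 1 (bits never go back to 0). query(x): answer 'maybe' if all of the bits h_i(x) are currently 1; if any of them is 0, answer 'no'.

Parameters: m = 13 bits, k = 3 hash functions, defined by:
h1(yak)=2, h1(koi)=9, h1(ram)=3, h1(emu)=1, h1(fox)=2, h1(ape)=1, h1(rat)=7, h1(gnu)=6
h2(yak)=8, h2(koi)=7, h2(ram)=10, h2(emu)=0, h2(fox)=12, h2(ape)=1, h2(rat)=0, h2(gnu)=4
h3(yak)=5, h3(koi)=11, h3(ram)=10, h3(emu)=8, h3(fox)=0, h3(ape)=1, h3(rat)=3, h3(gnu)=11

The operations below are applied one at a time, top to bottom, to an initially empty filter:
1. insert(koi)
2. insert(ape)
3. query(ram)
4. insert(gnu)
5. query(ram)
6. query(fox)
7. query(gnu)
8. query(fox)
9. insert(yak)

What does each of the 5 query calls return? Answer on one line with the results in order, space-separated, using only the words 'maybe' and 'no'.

Start: bits=0000000000000
Op 1: insert koi -> sets bits 7 9 11 -> bits=0000000101010
Op 2: insert ape -> sets bits 1 -> bits=0100000101010
Op 3: query ram -> checks bit3=0, bit10=0 (has a 0) -> no
Op 4: insert gnu -> sets bits 4 6 11 -> bits=0100101101010
Op 5: query ram -> checks bit3=0, bit10=0 (has a 0) -> no
Op 6: query fox -> checks bit0=0, bit2=0, bit12=0 (has a 0) -> no
Op 7: query gnu -> checks bit4=1, bit6=1, bit11=1 (all 1) -> maybe
Op 8: query fox -> checks bit0=0, bit2=0, bit12=0 (has a 0) -> no
Op 9: insert yak -> sets bits 2 5 8 -> bits=0110111111010
Query results in order: no no no maybe no

Answer: no no no maybe no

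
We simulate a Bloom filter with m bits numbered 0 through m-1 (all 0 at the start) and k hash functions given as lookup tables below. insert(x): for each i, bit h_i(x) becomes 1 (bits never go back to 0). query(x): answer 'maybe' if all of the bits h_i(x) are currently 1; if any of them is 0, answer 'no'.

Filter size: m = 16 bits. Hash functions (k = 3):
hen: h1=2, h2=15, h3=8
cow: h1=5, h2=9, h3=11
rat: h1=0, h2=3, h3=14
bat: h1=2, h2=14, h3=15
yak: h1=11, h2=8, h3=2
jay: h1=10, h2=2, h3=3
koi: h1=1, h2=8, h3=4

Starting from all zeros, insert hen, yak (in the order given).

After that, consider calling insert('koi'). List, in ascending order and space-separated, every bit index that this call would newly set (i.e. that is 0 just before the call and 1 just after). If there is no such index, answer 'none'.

Answer: 1 4

Derivation:
Start: bits=0000000000000000
After insert 'hen': sets bits 2 8 15 -> bits=0010000010000001
After insert 'yak': sets bits 2 8 11 -> bits=0010000010010001
insert 'koi' would touch bits 1 4 8; currently bit1=0, bit4=0, bit8=1
Bits that are 0 among those (would change 0->1): 1 4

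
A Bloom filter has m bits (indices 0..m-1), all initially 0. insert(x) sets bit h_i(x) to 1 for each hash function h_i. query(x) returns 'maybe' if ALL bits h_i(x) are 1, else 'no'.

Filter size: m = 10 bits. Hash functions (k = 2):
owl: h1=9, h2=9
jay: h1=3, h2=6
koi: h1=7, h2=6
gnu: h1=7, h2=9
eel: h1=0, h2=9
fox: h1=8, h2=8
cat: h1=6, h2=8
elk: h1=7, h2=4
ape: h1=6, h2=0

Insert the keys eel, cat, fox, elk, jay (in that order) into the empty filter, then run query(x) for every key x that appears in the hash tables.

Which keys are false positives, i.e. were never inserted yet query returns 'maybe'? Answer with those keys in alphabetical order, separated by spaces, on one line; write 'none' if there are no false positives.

Answer: ape gnu koi owl

Derivation:
Start: bits=0000000000
After insert 'eel': sets bits 0 9 -> bits=1000000001
After insert 'cat': sets bits 6 8 -> bits=1000001011
After insert 'fox': sets bits 8 -> bits=1000001011
After insert 'elk': sets bits 4 7 -> bits=1000101111
After insert 'jay': sets bits 3 6 -> bits=1001101111
Not inserted: ape gnu koi owl — query each against bits=1001101111:
query ape: checks bit0=1, bit6=1 (all 1) -> maybe => FALSE POSITIVE
query gnu: checks bit7=1, bit9=1 (all 1) -> maybe => FALSE POSITIVE
query koi: checks bit6=1, bit7=1 (all 1) -> maybe => FALSE POSITIVE
query owl: checks bit9=1 (all 1) -> maybe => FALSE POSITIVE
False positives (alphabetical): ape gnu koi owl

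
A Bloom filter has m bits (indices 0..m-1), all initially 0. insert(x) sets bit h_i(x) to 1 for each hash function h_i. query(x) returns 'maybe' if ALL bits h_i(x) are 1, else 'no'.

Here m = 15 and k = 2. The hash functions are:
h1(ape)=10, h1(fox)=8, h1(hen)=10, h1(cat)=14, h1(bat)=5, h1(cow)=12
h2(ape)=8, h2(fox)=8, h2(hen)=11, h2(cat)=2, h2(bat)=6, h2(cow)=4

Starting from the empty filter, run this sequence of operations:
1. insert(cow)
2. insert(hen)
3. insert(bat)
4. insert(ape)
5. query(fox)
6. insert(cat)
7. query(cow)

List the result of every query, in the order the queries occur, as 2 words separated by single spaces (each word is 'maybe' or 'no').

Answer: maybe maybe

Derivation:
Start: bits=000000000000000
Op 1: insert cow -> sets bits 4 12 -> bits=000010000000100
Op 2: insert hen -> sets bits 10 11 -> bits=000010000011100
Op 3: insert bat -> sets bits 5 6 -> bits=000011100011100
Op 4: insert ape -> sets bits 8 10 -> bits=000011101011100
Op 5: query fox -> checks bit8=1 (all 1) -> maybe
Op 6: insert cat -> sets bits 2 14 -> bits=001011101011101
Op 7: query cow -> checks bit4=1, bit12=1 (all 1) -> maybe
Query results in order: maybe maybe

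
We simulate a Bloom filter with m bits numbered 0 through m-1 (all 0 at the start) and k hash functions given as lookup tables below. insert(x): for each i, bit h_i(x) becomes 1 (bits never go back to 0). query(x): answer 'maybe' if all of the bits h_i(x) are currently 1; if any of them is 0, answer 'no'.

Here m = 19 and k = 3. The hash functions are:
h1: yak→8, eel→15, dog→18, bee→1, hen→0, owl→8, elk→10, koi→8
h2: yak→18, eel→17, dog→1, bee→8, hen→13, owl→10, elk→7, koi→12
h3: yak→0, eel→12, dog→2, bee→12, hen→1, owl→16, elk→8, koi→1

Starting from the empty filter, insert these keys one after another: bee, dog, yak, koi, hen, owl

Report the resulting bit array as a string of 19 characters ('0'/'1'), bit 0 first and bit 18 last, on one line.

Start: bits=0000000000000000000
After insert 'bee': sets bits 1 8 12 -> bits=0100000010001000000
After insert 'dog': sets bits 1 2 18 -> bits=0110000010001000001
After insert 'yak': sets bits 0 8 18 -> bits=1110000010001000001
After insert 'koi': sets bits 1 8 12 -> bits=1110000010001000001
After insert 'hen': sets bits 0 1 13 -> bits=1110000010001100001
After insert 'owl': sets bits 8 10 16 -> bits=1110000010101100101

Answer: 1110000010101100101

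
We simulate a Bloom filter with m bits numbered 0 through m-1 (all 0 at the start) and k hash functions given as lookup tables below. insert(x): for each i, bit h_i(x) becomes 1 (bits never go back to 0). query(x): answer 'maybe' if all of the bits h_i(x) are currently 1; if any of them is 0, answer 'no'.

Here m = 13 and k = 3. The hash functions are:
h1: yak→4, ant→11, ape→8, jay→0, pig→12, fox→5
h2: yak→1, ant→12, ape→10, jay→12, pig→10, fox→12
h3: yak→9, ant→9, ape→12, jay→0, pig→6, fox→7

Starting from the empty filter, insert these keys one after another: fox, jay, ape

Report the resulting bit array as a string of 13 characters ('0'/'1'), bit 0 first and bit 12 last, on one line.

Answer: 1000010110101

Derivation:
Start: bits=0000000000000
After insert 'fox': sets bits 5 7 12 -> bits=0000010100001
After insert 'jay': sets bits 0 12 -> bits=1000010100001
After insert 'ape': sets bits 8 10 12 -> bits=1000010110101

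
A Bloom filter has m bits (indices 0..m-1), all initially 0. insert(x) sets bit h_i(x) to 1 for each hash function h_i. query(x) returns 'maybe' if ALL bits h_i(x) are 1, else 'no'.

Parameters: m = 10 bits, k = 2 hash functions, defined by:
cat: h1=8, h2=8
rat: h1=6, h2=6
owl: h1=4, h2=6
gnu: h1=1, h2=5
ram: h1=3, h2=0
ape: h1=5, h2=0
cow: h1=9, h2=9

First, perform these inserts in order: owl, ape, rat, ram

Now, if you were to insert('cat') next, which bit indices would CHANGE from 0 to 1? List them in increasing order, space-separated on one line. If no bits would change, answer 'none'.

Answer: 8

Derivation:
Start: bits=0000000000
After insert 'owl': sets bits 4 6 -> bits=0000101000
After insert 'ape': sets bits 0 5 -> bits=1000111000
After insert 'rat': sets bits 6 -> bits=1000111000
After insert 'ram': sets bits 0 3 -> bits=1001111000
insert 'cat' would touch bits 8; currently bit8=0
Bits that are 0 among those (would change 0->1): 8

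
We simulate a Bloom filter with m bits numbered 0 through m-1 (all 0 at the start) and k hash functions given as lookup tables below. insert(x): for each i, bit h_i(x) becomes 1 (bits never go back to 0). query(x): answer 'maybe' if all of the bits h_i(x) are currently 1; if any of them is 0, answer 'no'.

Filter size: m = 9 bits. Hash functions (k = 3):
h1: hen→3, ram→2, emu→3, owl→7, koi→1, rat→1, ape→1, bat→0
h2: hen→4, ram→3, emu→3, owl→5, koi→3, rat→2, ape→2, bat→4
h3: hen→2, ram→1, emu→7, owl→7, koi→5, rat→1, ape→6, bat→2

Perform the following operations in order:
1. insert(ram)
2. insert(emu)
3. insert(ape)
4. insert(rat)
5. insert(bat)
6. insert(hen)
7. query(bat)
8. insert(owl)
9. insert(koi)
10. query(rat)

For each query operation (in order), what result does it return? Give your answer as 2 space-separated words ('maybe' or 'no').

Answer: maybe maybe

Derivation:
Start: bits=000000000
Op 1: insert ram -> sets bits 1 2 3 -> bits=011100000
Op 2: insert emu -> sets bits 3 7 -> bits=011100010
Op 3: insert ape -> sets bits 1 2 6 -> bits=011100110
Op 4: insert rat -> sets bits 1 2 -> bits=011100110
Op 5: insert bat -> sets bits 0 2 4 -> bits=111110110
Op 6: insert hen -> sets bits 2 3 4 -> bits=111110110
Op 7: query bat -> checks bit0=1, bit2=1, bit4=1 (all 1) -> maybe
Op 8: insert owl -> sets bits 5 7 -> bits=111111110
Op 9: insert koi -> sets bits 1 3 5 -> bits=111111110
Op 10: query rat -> checks bit1=1, bit2=1 (all 1) -> maybe
Query results in order: maybe maybe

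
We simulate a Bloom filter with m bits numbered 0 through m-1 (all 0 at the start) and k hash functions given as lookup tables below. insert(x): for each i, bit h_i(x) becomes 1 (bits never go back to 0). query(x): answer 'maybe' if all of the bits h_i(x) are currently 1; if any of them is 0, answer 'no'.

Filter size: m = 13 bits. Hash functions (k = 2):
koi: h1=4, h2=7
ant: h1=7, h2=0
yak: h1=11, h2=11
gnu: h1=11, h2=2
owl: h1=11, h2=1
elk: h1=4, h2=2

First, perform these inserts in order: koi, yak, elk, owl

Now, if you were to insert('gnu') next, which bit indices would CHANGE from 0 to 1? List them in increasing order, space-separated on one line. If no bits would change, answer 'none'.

Answer: none

Derivation:
Start: bits=0000000000000
After insert 'koi': sets bits 4 7 -> bits=0000100100000
After insert 'yak': sets bits 11 -> bits=0000100100010
After insert 'elk': sets bits 2 4 -> bits=0010100100010
After insert 'owl': sets bits 1 11 -> bits=0110100100010
insert 'gnu' would touch bits 2 11; currently bit2=1, bit11=1
Bits that are 0 among those (would change 0->1): none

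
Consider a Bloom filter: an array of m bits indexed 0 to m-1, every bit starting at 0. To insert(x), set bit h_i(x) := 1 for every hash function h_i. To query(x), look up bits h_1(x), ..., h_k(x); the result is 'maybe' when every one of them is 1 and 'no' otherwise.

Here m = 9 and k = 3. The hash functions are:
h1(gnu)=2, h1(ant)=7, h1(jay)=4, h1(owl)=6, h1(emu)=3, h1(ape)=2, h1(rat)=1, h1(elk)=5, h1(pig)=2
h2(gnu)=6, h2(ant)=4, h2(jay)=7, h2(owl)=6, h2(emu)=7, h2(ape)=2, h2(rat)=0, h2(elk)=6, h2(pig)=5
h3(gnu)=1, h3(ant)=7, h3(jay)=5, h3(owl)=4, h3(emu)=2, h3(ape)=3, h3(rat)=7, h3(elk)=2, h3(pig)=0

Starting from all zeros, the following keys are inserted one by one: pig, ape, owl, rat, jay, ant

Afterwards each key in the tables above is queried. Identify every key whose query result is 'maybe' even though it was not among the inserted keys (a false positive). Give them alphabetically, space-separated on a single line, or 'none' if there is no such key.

Answer: elk emu gnu

Derivation:
Start: bits=000000000
After insert 'pig': sets bits 0 2 5 -> bits=101001000
After insert 'ape': sets bits 2 3 -> bits=101101000
After insert 'owl': sets bits 4 6 -> bits=101111100
After insert 'rat': sets bits 0 1 7 -> bits=111111110
After insert 'jay': sets bits 4 5 7 -> bits=111111110
After insert 'ant': sets bits 4 7 -> bits=111111110
Not inserted: elk emu gnu — query each against bits=111111110:
query elk: checks bit2=1, bit5=1, bit6=1 (all 1) -> maybe => FALSE POSITIVE
query emu: checks bit2=1, bit3=1, bit7=1 (all 1) -> maybe => FALSE POSITIVE
query gnu: checks bit1=1, bit2=1, bit6=1 (all 1) -> maybe => FALSE POSITIVE
False positives (alphabetical): elk emu gnu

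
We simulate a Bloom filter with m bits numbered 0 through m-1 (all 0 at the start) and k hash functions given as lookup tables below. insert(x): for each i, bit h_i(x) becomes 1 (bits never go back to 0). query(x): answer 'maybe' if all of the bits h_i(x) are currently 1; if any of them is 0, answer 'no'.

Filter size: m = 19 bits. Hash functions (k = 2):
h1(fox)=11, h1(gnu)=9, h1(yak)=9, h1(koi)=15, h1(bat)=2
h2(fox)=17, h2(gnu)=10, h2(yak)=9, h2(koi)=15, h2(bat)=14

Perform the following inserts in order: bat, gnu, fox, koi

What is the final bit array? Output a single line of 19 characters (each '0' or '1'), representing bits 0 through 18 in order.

Answer: 0010000001110011010

Derivation:
Start: bits=0000000000000000000
After insert 'bat': sets bits 2 14 -> bits=0010000000000010000
After insert 'gnu': sets bits 9 10 -> bits=0010000001100010000
After insert 'fox': sets bits 11 17 -> bits=0010000001110010010
After insert 'koi': sets bits 15 -> bits=0010000001110011010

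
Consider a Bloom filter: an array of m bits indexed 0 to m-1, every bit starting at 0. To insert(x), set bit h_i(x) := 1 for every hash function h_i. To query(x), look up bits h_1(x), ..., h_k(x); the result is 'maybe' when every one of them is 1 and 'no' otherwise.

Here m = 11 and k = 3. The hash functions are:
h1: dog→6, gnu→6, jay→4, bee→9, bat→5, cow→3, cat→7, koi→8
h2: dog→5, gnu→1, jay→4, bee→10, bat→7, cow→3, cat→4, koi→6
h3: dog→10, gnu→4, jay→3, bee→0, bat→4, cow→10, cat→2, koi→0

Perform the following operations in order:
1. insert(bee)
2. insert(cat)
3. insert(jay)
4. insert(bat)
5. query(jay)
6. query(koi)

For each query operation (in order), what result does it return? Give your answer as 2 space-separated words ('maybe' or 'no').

Start: bits=00000000000
Op 1: insert bee -> sets bits 0 9 10 -> bits=10000000011
Op 2: insert cat -> sets bits 2 4 7 -> bits=10101001011
Op 3: insert jay -> sets bits 3 4 -> bits=10111001011
Op 4: insert bat -> sets bits 4 5 7 -> bits=10111101011
Op 5: query jay -> checks bit3=1, bit4=1 (all 1) -> maybe
Op 6: query koi -> checks bit0=1, bit6=0, bit8=0 (has a 0) -> no
Query results in order: maybe no

Answer: maybe no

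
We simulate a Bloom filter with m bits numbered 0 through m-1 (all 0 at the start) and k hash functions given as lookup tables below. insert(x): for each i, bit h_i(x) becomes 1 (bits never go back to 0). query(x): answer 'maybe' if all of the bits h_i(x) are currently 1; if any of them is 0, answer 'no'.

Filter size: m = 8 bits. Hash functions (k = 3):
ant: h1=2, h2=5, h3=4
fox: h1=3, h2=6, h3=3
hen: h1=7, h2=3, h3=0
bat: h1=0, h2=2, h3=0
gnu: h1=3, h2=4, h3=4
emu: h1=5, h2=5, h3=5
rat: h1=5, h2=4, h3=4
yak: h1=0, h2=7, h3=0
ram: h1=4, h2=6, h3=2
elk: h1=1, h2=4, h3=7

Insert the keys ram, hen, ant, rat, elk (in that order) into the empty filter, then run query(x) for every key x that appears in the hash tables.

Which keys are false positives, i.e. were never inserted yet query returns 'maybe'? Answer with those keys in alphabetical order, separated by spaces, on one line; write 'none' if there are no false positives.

Start: bits=00000000
After insert 'ram': sets bits 2 4 6 -> bits=00101010
After insert 'hen': sets bits 0 3 7 -> bits=10111011
After insert 'ant': sets bits 2 4 5 -> bits=10111111
After insert 'rat': sets bits 4 5 -> bits=10111111
After insert 'elk': sets bits 1 4 7 -> bits=11111111
Not inserted: bat emu fox gnu yak — query each against bits=11111111:
query bat: checks bit0=1, bit2=1 (all 1) -> maybe => FALSE POSITIVE
query emu: checks bit5=1 (all 1) -> maybe => FALSE POSITIVE
query fox: checks bit3=1, bit6=1 (all 1) -> maybe => FALSE POSITIVE
query gnu: checks bit3=1, bit4=1 (all 1) -> maybe => FALSE POSITIVE
query yak: checks bit0=1, bit7=1 (all 1) -> maybe => FALSE POSITIVE
False positives (alphabetical): bat emu fox gnu yak

Answer: bat emu fox gnu yak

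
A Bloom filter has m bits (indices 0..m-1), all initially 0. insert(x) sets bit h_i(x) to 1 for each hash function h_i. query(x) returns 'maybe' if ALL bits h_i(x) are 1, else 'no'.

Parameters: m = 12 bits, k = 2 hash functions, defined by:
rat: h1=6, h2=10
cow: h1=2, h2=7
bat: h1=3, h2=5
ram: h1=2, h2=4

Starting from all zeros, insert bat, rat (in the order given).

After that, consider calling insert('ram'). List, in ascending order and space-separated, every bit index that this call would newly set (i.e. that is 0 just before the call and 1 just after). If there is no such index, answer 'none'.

Answer: 2 4

Derivation:
Start: bits=000000000000
After insert 'bat': sets bits 3 5 -> bits=000101000000
After insert 'rat': sets bits 6 10 -> bits=000101100010
insert 'ram' would touch bits 2 4; currently bit2=0, bit4=0
Bits that are 0 among those (would change 0->1): 2 4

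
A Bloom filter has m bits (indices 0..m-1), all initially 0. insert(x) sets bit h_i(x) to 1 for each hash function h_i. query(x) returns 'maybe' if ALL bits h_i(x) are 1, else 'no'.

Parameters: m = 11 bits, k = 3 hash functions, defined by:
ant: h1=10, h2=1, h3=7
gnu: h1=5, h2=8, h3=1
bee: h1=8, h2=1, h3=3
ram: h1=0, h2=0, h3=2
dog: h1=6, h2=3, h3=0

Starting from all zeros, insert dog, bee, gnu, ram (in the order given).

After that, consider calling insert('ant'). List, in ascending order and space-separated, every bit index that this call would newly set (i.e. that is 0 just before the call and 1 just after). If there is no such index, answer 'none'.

Start: bits=00000000000
After insert 'dog': sets bits 0 3 6 -> bits=10010010000
After insert 'bee': sets bits 1 3 8 -> bits=11010010100
After insert 'gnu': sets bits 1 5 8 -> bits=11010110100
After insert 'ram': sets bits 0 2 -> bits=11110110100
insert 'ant' would touch bits 1 7 10; currently bit1=1, bit7=0, bit10=0
Bits that are 0 among those (would change 0->1): 7 10

Answer: 7 10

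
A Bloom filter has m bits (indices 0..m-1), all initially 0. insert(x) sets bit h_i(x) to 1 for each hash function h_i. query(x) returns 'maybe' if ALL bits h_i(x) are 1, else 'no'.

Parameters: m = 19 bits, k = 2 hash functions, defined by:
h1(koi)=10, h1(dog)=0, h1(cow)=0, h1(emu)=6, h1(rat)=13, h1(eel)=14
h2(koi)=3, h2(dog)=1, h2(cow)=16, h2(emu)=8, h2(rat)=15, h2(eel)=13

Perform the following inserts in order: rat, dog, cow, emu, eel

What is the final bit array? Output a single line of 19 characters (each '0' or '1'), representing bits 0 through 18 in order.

Start: bits=0000000000000000000
After insert 'rat': sets bits 13 15 -> bits=0000000000000101000
After insert 'dog': sets bits 0 1 -> bits=1100000000000101000
After insert 'cow': sets bits 0 16 -> bits=1100000000000101100
After insert 'emu': sets bits 6 8 -> bits=1100001010000101100
After insert 'eel': sets bits 13 14 -> bits=1100001010000111100

Answer: 1100001010000111100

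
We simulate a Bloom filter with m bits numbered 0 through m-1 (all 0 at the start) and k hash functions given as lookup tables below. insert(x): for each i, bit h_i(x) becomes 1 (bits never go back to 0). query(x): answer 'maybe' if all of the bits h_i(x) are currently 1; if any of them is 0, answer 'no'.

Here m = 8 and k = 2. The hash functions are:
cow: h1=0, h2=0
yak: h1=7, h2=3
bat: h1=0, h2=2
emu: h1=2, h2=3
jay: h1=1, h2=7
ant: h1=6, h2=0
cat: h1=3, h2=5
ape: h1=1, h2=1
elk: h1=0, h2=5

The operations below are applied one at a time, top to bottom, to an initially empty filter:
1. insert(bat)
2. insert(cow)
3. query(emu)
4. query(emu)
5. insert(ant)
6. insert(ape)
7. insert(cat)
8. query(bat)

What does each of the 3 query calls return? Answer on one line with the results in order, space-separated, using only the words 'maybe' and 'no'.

Answer: no no maybe

Derivation:
Start: bits=00000000
Op 1: insert bat -> sets bits 0 2 -> bits=10100000
Op 2: insert cow -> sets bits 0 -> bits=10100000
Op 3: query emu -> checks bit2=1, bit3=0 (has a 0) -> no
Op 4: query emu -> checks bit2=1, bit3=0 (has a 0) -> no
Op 5: insert ant -> sets bits 0 6 -> bits=10100010
Op 6: insert ape -> sets bits 1 -> bits=11100010
Op 7: insert cat -> sets bits 3 5 -> bits=11110110
Op 8: query bat -> checks bit0=1, bit2=1 (all 1) -> maybe
Query results in order: no no maybe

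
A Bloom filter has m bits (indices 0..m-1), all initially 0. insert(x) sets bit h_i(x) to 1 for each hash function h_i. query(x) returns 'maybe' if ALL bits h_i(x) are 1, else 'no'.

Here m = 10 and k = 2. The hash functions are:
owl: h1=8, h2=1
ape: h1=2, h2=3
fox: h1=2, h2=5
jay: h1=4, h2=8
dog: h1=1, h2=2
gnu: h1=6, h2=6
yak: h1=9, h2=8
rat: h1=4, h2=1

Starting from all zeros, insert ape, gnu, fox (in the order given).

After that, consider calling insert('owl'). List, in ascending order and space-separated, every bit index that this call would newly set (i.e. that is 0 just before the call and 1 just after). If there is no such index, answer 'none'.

Start: bits=0000000000
After insert 'ape': sets bits 2 3 -> bits=0011000000
After insert 'gnu': sets bits 6 -> bits=0011001000
After insert 'fox': sets bits 2 5 -> bits=0011011000
insert 'owl' would touch bits 1 8; currently bit1=0, bit8=0
Bits that are 0 among those (would change 0->1): 1 8

Answer: 1 8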